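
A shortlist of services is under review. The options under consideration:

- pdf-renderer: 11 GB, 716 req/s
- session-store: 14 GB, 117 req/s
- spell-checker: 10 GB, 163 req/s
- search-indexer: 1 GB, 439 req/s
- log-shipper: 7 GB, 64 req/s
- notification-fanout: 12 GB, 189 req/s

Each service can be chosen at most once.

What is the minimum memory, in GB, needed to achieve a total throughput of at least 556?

11

Look for the lowest-memory combination reaching 556.
pdf-renderer: 716 throughput at 11 GB.
Below 11 GB the best achievable stays under 556.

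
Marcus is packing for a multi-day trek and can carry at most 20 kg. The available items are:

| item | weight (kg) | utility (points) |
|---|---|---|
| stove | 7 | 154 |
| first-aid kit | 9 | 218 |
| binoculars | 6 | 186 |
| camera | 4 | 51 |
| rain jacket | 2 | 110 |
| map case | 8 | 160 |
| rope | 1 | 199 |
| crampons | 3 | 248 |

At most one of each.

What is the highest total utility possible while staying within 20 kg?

903

A density-first pass picks stove + binoculars + rain jacket + rope + crampons — 897 at 19 kg.
Dropping stove frees 7 kg; slotting in map case (8 kg) lifts the total to 903 at 20 kg.
Runner-up stove + binoculars + rain jacket + rope + crampons tops out at 897.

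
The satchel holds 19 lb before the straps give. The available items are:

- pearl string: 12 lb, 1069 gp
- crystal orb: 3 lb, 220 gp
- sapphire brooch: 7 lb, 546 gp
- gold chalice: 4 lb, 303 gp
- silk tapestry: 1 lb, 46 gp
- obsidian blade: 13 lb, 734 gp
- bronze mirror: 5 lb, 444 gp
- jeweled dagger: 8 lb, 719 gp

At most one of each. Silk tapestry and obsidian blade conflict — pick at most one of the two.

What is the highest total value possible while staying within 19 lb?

1615

A density-first pass picks gold chalice + silk tapestry + bronze mirror + jeweled dagger — 1512 at 18 lb.
Reworking the packing: pearl string + sapphire brooch uses 19 lb and improves the total to 1615.
An exhaustive check of the 256 subsets confirms 1615.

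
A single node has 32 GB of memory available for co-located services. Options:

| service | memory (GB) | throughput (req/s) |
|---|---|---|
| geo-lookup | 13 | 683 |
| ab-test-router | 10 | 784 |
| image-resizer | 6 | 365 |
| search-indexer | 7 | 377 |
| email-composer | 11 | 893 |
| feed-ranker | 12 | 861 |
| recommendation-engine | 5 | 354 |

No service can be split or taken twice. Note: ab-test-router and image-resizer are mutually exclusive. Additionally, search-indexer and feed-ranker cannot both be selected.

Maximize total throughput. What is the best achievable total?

Taking image-resizer + email-composer + feed-ranker: 29 GB used, 2119 in throughput.
Every other selection either busts 32 GB or breaks a pairing rule or fails to beat 2119.

2119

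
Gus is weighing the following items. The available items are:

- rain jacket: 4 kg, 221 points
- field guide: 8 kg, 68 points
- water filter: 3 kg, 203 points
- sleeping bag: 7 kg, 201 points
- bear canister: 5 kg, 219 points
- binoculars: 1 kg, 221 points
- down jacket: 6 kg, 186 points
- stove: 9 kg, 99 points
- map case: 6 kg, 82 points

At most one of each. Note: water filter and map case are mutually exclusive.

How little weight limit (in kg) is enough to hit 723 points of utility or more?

13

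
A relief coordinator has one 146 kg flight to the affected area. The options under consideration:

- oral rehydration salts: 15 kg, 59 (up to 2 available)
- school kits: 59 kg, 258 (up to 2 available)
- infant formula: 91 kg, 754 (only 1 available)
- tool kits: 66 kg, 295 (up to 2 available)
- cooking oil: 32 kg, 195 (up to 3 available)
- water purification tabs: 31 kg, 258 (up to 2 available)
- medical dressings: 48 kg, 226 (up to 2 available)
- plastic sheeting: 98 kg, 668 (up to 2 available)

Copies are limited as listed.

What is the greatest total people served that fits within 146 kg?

1071

Filling by ratio: oral rehydration salts + 2×cooking oil + 2×water purification tabs for 965, with 5 kg left unused.
Replace 2×cooking oil and water purification tabs with infant formula: the trade gains 106 net, giving 1071 at 137 kg.
No other feasible combination exceeds 1071.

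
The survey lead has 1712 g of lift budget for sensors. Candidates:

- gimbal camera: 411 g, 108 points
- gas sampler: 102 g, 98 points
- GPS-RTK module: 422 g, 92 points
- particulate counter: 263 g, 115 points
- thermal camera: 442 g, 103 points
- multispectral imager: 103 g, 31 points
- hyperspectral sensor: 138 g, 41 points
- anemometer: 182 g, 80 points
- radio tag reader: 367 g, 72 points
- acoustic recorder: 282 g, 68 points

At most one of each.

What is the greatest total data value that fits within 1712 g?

576

Greedy by ratio would take gimbal camera + gas sampler + particulate counter + multispectral imager + hyperspectral sensor + anemometer + acoustic recorder: 1481 g used, total 541.
Replace acoustic recorder with thermal camera: the trade gains 35 net, giving 576 at 1641 g.
No other feasible combination exceeds 576.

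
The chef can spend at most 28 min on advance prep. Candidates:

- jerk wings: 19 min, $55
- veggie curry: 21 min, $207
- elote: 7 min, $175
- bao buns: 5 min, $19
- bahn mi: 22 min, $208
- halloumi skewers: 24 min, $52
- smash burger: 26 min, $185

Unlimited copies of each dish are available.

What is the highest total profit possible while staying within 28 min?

Best packing: 4×elote — 28 min, 700 total.
No other feasible combination exceeds 700.

700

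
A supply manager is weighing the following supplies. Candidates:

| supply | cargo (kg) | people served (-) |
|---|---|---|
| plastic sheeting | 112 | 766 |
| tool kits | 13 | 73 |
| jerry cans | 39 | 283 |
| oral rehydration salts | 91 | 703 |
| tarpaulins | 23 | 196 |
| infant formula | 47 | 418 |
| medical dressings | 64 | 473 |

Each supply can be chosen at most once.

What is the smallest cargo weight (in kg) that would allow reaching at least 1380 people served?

Minimise kg subject to total people served ≥ 1380.
tool kits + oral rehydration salts + tarpaulins + infant formula: 1390 people served at 174 kg.
Any bundle with less than 174 kg falls short of 1380.

174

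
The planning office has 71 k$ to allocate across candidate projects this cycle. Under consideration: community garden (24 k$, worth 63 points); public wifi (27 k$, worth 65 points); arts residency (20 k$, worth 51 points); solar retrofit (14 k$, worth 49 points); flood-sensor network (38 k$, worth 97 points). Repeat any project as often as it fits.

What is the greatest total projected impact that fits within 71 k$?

245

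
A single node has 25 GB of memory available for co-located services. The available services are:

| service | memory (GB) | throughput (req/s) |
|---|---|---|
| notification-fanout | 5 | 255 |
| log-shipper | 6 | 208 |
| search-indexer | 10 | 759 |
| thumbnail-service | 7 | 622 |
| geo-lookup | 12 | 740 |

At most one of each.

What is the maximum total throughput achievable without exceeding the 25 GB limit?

Notification-fanout + search-indexer + thumbnail-service uses 22 of the 25 GB and totals 1636.

1636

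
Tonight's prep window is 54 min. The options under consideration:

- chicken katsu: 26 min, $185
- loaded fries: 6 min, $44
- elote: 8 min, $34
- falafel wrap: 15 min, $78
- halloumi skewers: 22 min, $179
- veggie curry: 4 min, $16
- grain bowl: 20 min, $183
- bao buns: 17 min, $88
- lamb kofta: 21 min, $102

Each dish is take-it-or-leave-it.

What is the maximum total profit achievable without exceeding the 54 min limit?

422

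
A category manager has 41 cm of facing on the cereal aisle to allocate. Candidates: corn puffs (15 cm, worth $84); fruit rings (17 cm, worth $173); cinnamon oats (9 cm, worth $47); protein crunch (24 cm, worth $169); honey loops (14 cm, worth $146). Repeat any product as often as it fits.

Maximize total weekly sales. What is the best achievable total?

366

Taking the top-ratio products first gives cinnamon oats + 2×honey loops for 339 (37 cm).
Dropping honey loops frees 14 cm; slotting in fruit rings (17 cm) lifts the total to 366 at 40 cm.
Every other selection either busts 41 cm or fails to beat 366.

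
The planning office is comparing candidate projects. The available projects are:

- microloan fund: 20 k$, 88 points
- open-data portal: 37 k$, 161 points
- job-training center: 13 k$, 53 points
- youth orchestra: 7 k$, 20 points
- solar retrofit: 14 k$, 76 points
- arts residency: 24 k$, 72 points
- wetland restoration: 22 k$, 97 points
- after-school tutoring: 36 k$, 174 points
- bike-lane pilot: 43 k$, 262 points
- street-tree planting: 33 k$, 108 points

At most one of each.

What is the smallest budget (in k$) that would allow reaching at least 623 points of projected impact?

122

Minimise k$ subject to total projected impact ≥ 623.
youth orchestra + solar retrofit + wetland restoration + after-school tutoring + bike-lane pilot reaches 629 using 122 k$.
Below 122 k$ the best achievable stays under 623.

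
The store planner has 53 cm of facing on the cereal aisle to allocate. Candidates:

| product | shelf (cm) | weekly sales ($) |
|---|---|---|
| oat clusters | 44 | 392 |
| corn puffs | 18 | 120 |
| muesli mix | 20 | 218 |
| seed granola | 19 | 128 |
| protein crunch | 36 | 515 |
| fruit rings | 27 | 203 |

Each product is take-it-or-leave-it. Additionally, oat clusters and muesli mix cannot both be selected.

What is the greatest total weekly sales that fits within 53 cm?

515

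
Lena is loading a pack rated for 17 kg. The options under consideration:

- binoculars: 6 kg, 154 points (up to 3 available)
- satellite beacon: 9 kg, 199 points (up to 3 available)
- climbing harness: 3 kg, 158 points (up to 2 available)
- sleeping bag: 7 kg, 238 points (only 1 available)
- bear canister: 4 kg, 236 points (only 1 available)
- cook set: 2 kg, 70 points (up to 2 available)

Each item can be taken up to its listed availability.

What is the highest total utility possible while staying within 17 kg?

790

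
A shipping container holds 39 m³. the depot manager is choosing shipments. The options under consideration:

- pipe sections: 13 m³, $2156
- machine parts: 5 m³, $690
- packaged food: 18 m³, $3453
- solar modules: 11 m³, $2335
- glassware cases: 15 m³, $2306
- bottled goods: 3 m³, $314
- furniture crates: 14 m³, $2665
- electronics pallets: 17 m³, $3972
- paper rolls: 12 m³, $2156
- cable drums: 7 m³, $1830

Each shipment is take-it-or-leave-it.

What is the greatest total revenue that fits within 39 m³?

By revenue per m³: cable drums 261.43, electronics pallets 233.65, solar modules 212.27, packaged food 191.83 lead.
Taking the top-ratio shipments first gives solar modules + bottled goods + electronics pallets + cable drums for 8451 (38 m³).
Dropping solar modules and bottled goods frees 14 m³; slotting in furniture crates (14 m³) lifts the total to 8467 at 38 m³.
Next best is solar modules + bottled goods + electronics pallets + cable drums at 8451 (38 m³) — short by 16.

8467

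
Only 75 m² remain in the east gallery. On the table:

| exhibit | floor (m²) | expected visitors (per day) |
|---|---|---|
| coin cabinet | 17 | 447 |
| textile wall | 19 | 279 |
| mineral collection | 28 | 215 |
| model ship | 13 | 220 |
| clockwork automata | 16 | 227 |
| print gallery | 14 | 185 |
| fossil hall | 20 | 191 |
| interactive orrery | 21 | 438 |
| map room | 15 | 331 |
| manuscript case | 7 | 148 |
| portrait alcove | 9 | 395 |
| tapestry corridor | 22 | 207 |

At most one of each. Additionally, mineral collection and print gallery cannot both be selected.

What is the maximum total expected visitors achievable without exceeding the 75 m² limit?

By expected visitors per m²: portrait alcove 43.89, coin cabinet 26.29, map room 22.07 lead.
Taking the top-ratio exhibits first gives coin cabinet + interactive orrery + map room + manuscript case + portrait alcove for 1759 (69 m²).
Replace manuscript case with model ship: the trade gains 72 net, giving 1831 at 75 m².
Runner-up coin cabinet + interactive orrery + map room + manuscript case + portrait alcove tops out at 1759.

1831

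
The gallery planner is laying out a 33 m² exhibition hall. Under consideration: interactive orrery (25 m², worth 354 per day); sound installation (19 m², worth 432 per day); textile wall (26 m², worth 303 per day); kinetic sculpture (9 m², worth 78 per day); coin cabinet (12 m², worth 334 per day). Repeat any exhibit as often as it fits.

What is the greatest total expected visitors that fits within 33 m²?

766

Greedy by ratio would take kinetic sculpture + 2×coin cabinet: 33 m² used, total 746.
The 21 m² tied up in kinetic sculpture and coin cabinet is better spent on sound installation — total rises to 766 (31 m²).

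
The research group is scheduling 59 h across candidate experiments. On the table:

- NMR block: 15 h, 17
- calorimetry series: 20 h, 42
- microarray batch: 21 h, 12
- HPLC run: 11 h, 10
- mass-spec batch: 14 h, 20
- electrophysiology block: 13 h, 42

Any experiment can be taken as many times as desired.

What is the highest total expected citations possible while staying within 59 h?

168

Best packing: calorimetry series + 3×electrophysiology block — 59 h, 168 total.
That's the maximum — no swap from here does better than 168.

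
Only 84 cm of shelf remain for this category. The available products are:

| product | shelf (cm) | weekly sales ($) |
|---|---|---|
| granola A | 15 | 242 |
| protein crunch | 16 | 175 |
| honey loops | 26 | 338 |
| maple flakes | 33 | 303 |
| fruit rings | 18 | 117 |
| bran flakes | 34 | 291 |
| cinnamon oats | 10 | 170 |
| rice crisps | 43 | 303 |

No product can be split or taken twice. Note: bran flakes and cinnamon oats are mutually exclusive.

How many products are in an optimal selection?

4

Best achievable weekly sales is 1053.
granola A + honey loops + maple flakes + cinnamon oats hits 1053 at 84 cm.
All optima have 4 products.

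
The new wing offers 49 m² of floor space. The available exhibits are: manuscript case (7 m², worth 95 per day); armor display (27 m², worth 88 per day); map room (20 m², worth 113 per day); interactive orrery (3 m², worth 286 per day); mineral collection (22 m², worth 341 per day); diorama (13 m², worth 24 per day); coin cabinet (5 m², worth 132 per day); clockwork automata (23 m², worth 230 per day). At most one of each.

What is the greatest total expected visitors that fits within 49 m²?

857

Greedy by ratio would take manuscript case + interactive orrery + mineral collection + coin cabinet: 37 m² used, total 854.
Replace manuscript case and coin cabinet with clockwork automata: the trade gains 3 net, giving 857 at 48 m².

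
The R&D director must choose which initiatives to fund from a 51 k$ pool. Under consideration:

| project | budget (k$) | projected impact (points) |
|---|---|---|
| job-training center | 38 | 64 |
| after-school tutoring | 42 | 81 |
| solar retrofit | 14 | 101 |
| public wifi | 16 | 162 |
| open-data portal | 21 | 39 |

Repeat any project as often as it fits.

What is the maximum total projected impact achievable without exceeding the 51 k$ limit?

486

3×public wifi uses 48 of the 51 k$ and totals 486.
Every other selection either busts 51 k$ or fails to beat 486.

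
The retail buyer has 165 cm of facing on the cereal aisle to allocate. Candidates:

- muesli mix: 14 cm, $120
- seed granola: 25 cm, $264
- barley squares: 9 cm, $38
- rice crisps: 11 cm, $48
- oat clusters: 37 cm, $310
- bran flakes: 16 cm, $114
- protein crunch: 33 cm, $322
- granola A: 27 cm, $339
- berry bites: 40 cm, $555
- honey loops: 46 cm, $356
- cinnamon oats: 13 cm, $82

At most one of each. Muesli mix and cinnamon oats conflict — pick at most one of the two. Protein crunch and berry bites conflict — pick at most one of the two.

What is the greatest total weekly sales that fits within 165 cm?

1702

Density check — berry bites 13.88, granola A 12.56, seed granola 10.56 are the best per cm.
Muesli mix + seed granola + oat clusters + bran flakes + granola A + berry bites uses 159 of the 165 cm and totals 1702.
Runner-up muesli mix + seed granola + rice crisps + granola A + berry bites + honey loops tops out at 1682.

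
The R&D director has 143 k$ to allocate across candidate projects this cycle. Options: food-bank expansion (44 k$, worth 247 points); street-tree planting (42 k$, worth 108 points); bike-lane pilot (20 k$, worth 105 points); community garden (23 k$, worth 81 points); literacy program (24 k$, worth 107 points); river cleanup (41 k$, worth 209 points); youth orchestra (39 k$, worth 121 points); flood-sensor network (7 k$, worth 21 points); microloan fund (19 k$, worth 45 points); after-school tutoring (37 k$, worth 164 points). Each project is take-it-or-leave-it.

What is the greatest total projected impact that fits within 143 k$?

Ranking by ratio (projected impact/k$): food-bank expansion 5.61, bike-lane pilot 5.25, river cleanup 5.10.
Filling by ratio: food-bank expansion + bike-lane pilot + literacy program + river cleanup + flood-sensor network for 689, with 7 k$ left unused.
Dropping literacy program and flood-sensor network frees 31 k$; slotting in after-school tutoring (37 k$) lifts the total to 725 at 142 k$.
The spare 1 k$ is too small for any remaining project, and no exchange beats 725.

725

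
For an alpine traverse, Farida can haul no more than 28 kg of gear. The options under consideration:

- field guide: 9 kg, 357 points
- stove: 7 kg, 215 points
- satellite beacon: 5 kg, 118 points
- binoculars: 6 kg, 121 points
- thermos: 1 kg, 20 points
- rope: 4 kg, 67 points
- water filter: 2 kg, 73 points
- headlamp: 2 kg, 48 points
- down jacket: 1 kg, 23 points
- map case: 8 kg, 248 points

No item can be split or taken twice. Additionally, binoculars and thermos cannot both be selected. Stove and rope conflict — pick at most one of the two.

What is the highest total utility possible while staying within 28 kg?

941

Taking field guide + stove + water filter + headlamp + map case: 28 kg used, 941 in utility.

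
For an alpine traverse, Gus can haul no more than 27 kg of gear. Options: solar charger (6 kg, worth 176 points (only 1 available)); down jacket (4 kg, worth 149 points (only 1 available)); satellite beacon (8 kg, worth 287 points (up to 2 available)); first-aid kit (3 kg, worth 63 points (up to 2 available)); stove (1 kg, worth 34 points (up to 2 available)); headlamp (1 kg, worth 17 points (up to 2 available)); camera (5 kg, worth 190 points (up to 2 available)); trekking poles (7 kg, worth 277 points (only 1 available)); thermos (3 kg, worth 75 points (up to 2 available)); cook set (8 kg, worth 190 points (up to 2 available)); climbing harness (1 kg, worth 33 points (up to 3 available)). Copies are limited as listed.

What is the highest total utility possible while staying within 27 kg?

1012

A density-first pass picks down jacket + 2×stove + headlamp + 2×camera + trekking poles + 3×climbing harness — 990 at 27 kg.
The 8 kg tied up in down jacket and headlamp and 3×climbing harness is better spent on satellite beacon — total rises to 1012 (27 kg).
Nothing else within 27 kg beats 1012.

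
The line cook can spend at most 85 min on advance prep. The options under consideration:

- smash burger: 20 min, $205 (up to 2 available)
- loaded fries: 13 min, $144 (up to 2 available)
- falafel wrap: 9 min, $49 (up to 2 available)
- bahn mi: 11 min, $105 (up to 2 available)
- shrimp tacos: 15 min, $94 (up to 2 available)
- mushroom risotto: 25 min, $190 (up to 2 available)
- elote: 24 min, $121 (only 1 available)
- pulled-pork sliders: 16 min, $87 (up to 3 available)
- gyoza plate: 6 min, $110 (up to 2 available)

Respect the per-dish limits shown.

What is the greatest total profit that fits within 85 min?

Taking the top-ratio dishes first gives 2×smash burger + 2×loaded fries + 2×gyoza plate for 918 (78 min).
The 13 min tied up in loaded fries is better spent on falafel wrap + bahn mi — total rises to 928 (85 min).
Every other selection either busts 85 min or exceeds an availability limit or fails to beat 928.

928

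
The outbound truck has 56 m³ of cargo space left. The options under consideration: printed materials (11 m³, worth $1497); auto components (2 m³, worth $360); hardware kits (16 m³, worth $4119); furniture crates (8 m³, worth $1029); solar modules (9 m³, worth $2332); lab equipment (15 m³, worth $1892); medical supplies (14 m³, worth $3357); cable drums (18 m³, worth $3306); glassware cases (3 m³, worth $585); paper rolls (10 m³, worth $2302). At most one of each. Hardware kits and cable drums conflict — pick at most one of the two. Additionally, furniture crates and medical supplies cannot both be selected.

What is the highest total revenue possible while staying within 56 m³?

13055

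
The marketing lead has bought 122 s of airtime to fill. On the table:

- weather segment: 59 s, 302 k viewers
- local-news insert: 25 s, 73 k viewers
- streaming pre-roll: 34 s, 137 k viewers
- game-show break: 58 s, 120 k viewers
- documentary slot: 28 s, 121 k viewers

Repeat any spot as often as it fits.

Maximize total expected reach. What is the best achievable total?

604

By expected reach per s: weather segment 5.12, documentary slot 4.32, streaming pre-roll 4.03, local-news insert 2.92 lead.
The ratio ordering already packs tightly: 2×weather segment, 118 s, 604.
Every other selection either busts 122 s or fails to beat 604.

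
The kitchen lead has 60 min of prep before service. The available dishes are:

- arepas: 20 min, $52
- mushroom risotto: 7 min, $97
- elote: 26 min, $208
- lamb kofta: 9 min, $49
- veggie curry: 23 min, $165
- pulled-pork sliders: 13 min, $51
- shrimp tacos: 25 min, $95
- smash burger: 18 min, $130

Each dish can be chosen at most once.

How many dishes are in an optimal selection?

Optimal total is 484.
For example mushroom risotto + elote + lamb kofta + smash burger achieves it, using 60 min.
Any selection reaching 484 contains exactly 4 dishes.

4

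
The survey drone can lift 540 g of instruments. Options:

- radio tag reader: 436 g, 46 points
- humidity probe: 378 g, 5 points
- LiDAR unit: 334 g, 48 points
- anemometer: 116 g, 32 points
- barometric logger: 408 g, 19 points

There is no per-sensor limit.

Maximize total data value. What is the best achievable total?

128

Taking 4×anemometer: 464 g used, 128 in data value.
Every other selection either busts 540 g or fails to beat 128.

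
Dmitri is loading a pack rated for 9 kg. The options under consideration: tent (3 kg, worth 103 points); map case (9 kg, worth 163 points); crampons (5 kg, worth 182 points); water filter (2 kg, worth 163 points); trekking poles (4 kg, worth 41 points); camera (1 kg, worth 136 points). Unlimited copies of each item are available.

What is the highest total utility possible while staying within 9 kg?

By utility per kg: camera 136.00, water filter 81.50, crampons 36.40 lead.
The ratio ordering already packs tightly: 9×camera, 9 kg, 1224.
Nothing else within 9 kg beats 1224.

1224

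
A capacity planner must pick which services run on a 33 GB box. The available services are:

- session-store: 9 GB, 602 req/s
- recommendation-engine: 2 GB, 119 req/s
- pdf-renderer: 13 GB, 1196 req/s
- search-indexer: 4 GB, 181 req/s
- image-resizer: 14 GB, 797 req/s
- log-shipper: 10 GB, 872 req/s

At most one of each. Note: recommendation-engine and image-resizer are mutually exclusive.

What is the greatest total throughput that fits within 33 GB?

2670

Taking session-store + pdf-renderer + log-shipper: 32 GB used, 2670 in throughput.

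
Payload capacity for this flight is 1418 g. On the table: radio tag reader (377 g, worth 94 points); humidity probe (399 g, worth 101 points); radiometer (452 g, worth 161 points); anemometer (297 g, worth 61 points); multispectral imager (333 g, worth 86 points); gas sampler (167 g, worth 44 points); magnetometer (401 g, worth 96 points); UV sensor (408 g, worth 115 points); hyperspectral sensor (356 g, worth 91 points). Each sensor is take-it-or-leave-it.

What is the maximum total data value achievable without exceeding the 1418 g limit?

Ranking by ratio (data value/g): radiometer 0.36, UV sensor 0.28, gas sampler 0.26.
The ratio heuristic lands on radiometer + multispectral imager + gas sampler + UV sensor (406) but leaves 58 g idle.
Replace multispectral imager with radio tag reader: the trade gains 8 net, giving 414 at 1404 g.
That's the maximum — no swap from here does better than 414.

414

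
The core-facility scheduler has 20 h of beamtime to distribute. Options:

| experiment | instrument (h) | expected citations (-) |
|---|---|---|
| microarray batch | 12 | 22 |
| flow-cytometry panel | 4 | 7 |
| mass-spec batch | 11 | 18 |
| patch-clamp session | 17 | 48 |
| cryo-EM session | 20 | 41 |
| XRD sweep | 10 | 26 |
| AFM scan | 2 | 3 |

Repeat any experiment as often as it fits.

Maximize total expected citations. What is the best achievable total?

Taking the top-ratio experiments first gives patch-clamp session + AFM scan for 51 (19 h).
Replace patch-clamp session and AFM scan with 2×XRD sweep: the trade gains 1 net, giving 52 at 20 h.
No other feasible combination exceeds 52.

52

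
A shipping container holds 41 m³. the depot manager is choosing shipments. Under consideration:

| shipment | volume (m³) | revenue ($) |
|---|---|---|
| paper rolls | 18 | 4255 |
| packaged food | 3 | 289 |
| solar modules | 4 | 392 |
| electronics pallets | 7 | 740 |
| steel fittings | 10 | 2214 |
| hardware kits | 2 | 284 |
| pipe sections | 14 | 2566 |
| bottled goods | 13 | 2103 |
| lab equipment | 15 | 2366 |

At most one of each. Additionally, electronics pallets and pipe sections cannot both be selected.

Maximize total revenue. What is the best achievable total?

8572

The ratio ordering already packs tightly: paper rolls + steel fittings + bottled goods, 41 m³, 8572.
Every other selection either busts 41 m³ or breaks a pairing rule or fails to beat 8572.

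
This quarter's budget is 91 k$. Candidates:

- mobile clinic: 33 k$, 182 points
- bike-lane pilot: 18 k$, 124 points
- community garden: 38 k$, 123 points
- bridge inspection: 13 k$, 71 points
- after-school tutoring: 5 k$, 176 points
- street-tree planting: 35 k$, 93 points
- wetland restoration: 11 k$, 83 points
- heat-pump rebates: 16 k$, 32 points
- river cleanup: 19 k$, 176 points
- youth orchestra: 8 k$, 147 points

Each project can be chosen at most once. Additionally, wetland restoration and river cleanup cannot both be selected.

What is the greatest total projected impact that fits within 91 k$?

805

Taking mobile clinic + bike-lane pilot + after-school tutoring + river cleanup + youth orchestra: 83 k$ used, 805 in projected impact.
Every other selection either busts 91 k$ or breaks a pairing rule or fails to beat 805.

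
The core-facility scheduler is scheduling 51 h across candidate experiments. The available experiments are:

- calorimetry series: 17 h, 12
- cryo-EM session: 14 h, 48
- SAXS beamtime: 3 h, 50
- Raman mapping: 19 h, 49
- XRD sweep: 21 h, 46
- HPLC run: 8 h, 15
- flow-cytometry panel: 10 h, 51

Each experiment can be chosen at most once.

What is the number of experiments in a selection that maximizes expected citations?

4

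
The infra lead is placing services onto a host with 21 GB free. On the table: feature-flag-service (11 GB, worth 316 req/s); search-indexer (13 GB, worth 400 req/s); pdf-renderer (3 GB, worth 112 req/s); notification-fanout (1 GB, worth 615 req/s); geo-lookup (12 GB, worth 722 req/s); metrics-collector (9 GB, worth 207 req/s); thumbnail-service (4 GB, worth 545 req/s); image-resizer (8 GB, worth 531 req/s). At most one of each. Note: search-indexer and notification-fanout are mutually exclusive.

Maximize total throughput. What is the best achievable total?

1994

By throughput per GB: notification-fanout 615.00, thumbnail-service 136.25, image-resizer 66.38, geo-lookup 60.17 lead.
Greedy by ratio would take pdf-renderer + notification-fanout + thumbnail-service + image-resizer: 16 GB used, total 1803.
Replace image-resizer with geo-lookup: the trade gains 191 net, giving 1994 at 20 GB.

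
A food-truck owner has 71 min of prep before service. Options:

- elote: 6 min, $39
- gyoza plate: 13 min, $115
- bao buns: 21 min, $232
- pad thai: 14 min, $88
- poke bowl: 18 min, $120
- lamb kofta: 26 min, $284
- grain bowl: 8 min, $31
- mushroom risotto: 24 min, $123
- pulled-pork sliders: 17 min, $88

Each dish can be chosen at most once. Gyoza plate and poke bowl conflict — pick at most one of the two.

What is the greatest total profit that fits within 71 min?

675

By profit per min: bao buns 11.05, lamb kofta 10.92, gyoza plate 8.85 lead.
Greedy by ratio would take elote + gyoza plate + bao buns + lamb kofta: 66 min used, total 670.
The 13 min tied up in gyoza plate is better spent on poke bowl — total rises to 675 (71 min).
The closest alternative, elote + gyoza plate + bao buns + lamb kofta, reaches only 670.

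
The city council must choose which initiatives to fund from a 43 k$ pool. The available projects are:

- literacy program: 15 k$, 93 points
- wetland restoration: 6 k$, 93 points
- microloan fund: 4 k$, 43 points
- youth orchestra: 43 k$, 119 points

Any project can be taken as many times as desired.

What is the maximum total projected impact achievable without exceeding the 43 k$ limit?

651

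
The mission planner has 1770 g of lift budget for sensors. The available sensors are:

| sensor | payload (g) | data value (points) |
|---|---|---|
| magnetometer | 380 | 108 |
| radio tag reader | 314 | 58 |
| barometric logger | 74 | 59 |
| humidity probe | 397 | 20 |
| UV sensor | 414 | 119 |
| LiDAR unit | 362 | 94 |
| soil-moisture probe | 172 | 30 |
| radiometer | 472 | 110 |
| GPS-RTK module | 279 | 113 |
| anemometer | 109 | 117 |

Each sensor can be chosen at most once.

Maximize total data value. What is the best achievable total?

Taking the top-ratio sensors first gives magnetometer + barometric logger + UV sensor + LiDAR unit + GPS-RTK module + anemometer for 610 (1618 g).
Dropping LiDAR unit frees 362 g; slotting in radiometer (472 g) lifts the total to 626 at 1728 g.
Next best is barometric logger + UV sensor + LiDAR unit + radiometer + GPS-RTK module + anemometer at 612 (1710 g) — short by 14.

626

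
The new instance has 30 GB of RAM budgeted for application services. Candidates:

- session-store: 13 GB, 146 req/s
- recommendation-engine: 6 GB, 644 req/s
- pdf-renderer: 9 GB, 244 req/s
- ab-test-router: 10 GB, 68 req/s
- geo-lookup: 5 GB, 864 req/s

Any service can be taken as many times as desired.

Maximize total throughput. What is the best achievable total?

5184

Taking 6×geo-lookup: 30 GB used, 5184 in throughput.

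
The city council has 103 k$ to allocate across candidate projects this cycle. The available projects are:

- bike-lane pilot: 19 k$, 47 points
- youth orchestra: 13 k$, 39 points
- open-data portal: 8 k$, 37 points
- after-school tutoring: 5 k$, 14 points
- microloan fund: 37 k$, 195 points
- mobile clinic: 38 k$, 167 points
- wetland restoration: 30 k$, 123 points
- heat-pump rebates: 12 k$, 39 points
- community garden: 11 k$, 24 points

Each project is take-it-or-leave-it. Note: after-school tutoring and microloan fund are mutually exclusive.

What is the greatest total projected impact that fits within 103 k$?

Bike-lane pilot + open-data portal + microloan fund + mobile clinic uses 102 of the 103 k$ and totals 446.
Runner-up youth orchestra + microloan fund + mobile clinic + heat-pump rebates tops out at 440.

446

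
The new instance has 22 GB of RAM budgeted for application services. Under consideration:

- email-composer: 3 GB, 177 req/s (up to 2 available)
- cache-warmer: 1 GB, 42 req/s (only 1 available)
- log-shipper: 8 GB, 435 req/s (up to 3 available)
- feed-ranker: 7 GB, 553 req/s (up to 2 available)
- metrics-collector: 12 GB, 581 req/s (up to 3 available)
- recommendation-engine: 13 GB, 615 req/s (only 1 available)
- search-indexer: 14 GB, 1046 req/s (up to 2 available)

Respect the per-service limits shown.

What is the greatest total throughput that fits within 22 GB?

1641

Taking the top-ratio services first gives 2×email-composer + cache-warmer + 2×feed-ranker for 1502 (21 GB).
Replace 2×email-composer and feed-ranker with search-indexer: the trade gains 139 net, giving 1641 at 22 GB.
No other feasible combination exceeds 1641.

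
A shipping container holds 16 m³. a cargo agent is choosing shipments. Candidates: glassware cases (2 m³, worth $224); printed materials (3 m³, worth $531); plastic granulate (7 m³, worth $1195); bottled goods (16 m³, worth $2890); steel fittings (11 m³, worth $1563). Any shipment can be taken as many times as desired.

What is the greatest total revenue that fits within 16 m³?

Density check — bottled goods 180.62, printed materials 177.00, plastic granulate 170.71 are the best per m³.
The ratio ordering already packs tightly: bottled goods, 16 m³, 2890.
Nothing else within 16 m³ beats 2890.

2890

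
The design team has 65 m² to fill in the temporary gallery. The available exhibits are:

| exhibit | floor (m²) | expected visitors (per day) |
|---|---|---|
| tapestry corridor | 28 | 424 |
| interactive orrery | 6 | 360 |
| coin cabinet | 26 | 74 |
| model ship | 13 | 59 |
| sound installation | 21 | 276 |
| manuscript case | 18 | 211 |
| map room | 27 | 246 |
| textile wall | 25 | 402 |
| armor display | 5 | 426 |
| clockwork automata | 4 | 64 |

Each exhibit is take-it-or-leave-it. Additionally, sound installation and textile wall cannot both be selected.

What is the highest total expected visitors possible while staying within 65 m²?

Best packing: tapestry corridor + interactive orrery + textile wall + armor display — 64 m², 1612 total.
That's the maximum — no feasible swap from here does better than 1612.

1612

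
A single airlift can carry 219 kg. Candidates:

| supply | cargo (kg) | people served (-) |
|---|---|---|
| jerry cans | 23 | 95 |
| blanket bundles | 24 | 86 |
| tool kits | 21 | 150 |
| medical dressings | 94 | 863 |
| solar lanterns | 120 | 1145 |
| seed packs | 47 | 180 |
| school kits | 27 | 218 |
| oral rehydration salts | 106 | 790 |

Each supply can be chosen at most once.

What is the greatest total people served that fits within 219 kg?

2008

Medical dressings + solar lanterns uses 214 of the 219 kg and totals 2008.
An exhaustive check of the 256 subsets confirms 2008.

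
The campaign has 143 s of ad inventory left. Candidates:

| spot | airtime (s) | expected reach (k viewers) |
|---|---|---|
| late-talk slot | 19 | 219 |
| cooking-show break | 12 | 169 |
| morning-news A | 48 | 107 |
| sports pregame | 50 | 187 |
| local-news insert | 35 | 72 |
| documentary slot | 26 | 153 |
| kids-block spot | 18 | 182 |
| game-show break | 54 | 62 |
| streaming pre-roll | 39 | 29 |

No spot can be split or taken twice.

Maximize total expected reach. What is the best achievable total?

Density check — cooking-show break 14.08, late-talk slot 11.53, kids-block spot 10.11 are the best per s.
Late-talk slot + cooking-show break + sports pregame + documentary slot + kids-block spot uses 125 of the 143 s and totals 910.
No other feasible combination exceeds 910.

910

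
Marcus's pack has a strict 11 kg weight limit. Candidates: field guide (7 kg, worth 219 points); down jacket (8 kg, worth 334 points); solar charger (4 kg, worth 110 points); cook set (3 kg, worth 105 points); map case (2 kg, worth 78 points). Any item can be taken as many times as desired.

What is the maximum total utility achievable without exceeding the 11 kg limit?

Taking the top-ratio items first gives down jacket + map case for 412 (10 kg).
Dropping map case frees 2 kg; slotting in cook set (3 kg) lifts the total to 439 at 11 kg.
No other feasible combination exceeds 439.

439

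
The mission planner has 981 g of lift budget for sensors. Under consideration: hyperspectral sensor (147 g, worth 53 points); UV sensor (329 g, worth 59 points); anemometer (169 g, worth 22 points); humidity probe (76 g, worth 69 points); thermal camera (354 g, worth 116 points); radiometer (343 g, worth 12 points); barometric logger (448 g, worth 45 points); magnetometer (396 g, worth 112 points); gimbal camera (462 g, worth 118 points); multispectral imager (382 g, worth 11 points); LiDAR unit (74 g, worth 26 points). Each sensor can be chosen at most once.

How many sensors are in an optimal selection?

4

Optimal total is 350.
hyperspectral sensor + humidity probe + thermal camera + magnetometer hits 350 at 973 g.
All optima have 4 sensors.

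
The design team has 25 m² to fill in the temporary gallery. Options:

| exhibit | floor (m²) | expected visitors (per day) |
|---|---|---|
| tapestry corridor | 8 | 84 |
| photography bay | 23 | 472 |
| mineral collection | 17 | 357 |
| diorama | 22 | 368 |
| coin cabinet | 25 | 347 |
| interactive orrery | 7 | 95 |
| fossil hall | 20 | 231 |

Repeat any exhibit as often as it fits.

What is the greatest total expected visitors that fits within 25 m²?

472

A density-first pass picks mineral collection + interactive orrery — 452 at 24 m².
The 24 m² tied up in mineral collection and interactive orrery is better spent on photography bay — total rises to 472 (23 m²).
Every other selection either busts 25 m² or fails to beat 472.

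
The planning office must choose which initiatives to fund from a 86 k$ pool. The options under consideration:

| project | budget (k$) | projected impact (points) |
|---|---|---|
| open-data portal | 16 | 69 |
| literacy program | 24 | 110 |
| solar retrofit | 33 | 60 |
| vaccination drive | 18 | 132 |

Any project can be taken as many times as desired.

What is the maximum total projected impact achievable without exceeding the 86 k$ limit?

534

Greedy by ratio would take 4×vaccination drive: 72 k$ used, total 528.
The 18 k$ tied up in vaccination drive is better spent on 2×open-data portal — total rises to 534 (86 k$).
Every other selection either busts 86 k$ or fails to beat 534.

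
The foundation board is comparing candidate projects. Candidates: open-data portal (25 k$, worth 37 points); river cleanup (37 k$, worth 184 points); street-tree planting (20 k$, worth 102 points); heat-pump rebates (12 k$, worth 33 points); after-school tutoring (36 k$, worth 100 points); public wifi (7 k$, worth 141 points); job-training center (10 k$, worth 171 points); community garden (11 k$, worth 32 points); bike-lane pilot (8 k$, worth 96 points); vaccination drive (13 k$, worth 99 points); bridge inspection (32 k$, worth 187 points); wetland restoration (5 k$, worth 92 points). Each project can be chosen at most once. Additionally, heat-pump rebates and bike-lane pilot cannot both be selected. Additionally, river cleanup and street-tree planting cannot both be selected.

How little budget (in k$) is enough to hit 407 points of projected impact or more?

Look for the lowest-budget combination reaching 407.
public wifi + job-training center + bike-lane pilot reaches 408 using 25 k$.
Any bundle with less than 25 k$ falls short of 407.

25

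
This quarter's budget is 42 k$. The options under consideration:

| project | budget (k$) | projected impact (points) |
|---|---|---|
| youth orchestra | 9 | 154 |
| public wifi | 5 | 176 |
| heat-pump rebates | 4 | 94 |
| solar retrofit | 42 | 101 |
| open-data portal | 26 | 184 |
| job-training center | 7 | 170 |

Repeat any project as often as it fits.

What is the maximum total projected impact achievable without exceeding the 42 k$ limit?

The ratio ordering already packs tightly: 8×public wifi, 40 k$, 1408.

1408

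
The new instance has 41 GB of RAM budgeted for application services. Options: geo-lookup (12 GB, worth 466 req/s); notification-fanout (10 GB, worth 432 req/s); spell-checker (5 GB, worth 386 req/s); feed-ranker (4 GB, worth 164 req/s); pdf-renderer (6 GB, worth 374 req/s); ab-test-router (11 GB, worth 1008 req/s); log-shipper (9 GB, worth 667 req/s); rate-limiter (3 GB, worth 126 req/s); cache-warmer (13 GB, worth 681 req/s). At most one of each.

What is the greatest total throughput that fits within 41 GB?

2868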